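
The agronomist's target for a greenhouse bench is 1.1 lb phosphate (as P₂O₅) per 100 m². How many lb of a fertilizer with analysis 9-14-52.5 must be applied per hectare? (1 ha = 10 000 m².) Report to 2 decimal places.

785.71 lb of product per hectare

Product per 100 m² = 1.1 / 14% = 7.85714 lb.
Convert to per hectare: 7.85714 × 100 = 785.714 lb.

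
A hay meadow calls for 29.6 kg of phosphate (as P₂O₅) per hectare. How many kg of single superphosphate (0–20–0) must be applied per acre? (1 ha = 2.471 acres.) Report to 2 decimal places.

59.89 kg of product per acre

Product per hectare = 29.6 / 20% = 148 kg.
Convert to per acre: 148 × 0.404694 = 59.8948 kg.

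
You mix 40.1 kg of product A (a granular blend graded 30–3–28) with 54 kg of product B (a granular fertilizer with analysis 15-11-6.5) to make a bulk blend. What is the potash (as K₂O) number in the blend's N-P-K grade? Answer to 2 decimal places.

Total mass = 40.1 + 54 = 94.1 kg.
K₂O mass = 28%×40.1 + 6.5%×54 = 14.738 kg.
% K₂O = 14.738 / 94.1 = 15.6621%.

15.66% K₂O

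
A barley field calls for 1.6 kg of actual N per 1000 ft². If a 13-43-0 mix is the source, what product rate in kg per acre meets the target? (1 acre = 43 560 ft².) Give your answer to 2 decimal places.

536.12 kg of product per acre

Product per 1000 ft² = 1.6 / 13% = 12.3077 kg.
Convert to per acre: 12.3077 × 43.56 = 536.123 kg.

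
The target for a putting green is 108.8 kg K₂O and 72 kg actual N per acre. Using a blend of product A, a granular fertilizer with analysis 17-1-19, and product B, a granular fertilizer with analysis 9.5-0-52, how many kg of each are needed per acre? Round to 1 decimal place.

385.3 kg product A, 68.5 kg product B

With a, b = kg per acre of product A and product B:
K₂O: 0.19·a + 0.52·b = 108.8
N: 0.17·a + 0.095·b = 72
Solving simultaneously: a = 385.274, b = 68.4577.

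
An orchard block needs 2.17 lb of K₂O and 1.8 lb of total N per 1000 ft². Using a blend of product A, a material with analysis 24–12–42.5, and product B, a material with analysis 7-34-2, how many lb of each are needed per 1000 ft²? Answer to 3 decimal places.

Per-1000 ft² balance (a = product A, b = product B):
K₂O: 0.425·a + 0.02·b = 2.17
N: 0.24·a + 0.07·b = 1.8
Eliminate b: (row1) − 0.02/0.07·(row2) → 0.356429·a = 1.65571, so a = 4.64529.
Then b = (1.8 − 0.24·4.64529) / 0.07 = 9.78758.

4.645 lb product A, 9.788 lb product B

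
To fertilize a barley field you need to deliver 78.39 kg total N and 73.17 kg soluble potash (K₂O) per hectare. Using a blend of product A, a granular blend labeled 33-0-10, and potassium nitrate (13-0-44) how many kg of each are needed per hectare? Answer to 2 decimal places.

Let a = kg of product A, b = kg of potassium nitrate (per hectare).
N: 0.33·a + 0.13·b = 78.39
K₂O: 0.1·a + 0.44·b = 73.17
From row1: a = (78.39 − 0.13·b) / 0.33.
Into row2: 0.1·(78.39 − 0.13·b)/0.33 + 0.44·b = 73.17 → b = 123.352, a = 188.952.

188.95 kg product A, 123.35 kg potassium nitrate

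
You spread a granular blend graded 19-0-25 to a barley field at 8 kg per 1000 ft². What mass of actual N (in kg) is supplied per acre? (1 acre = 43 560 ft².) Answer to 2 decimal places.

nitrogen per 1000 ft² = 8 × 19% = 1.52 kg.
Convert to per acre: 1.52 × 43.56 = 66.2112 kg.

66.21 kg N per acre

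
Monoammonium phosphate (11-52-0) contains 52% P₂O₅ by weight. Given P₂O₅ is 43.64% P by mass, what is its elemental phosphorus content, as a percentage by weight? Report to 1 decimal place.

%P = 52 × 0.4364 = 22.6928%.

22.7% P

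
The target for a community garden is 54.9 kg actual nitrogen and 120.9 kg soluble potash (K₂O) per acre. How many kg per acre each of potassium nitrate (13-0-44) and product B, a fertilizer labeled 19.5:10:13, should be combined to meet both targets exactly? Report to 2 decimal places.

238.58 kg potassium nitrate, 122.48 kg product B

With a, b = kg per acre of potassium nitrate and product B:
N: 0.13·a + 0.195·b = 54.9
K₂O: 0.44·a + 0.13·b = 120.9
From row1: a = (54.9 − 0.195·b) / 0.13.
Into row2: 0.44·(54.9 − 0.195·b)/0.13 + 0.13·b = 120.9 → b = 122.482, a = 238.5849.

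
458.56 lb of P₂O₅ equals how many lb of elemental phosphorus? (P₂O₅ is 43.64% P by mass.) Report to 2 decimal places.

200.12 lb P

P = 458.56 × 0.4364 = 200.116 lb.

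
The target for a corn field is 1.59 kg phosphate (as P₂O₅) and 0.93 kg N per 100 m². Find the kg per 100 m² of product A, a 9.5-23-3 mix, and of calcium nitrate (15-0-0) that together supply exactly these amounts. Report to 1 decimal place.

Let a = kg of product A, b = kg of calcium nitrate (per 100 m²).
P₂O₅: 0.23·a + 0·b = 1.59
N: 0.095·a + 0.15·b = 0.93
Eliminate b: (row1) − 0/0.15·(row2) → 0.23·a = 1.59, so a = 6.91304.
Then b = (0.93 − 0.095·6.91304) / 0.15 = 1.82174.

6.9 kg product A, 1.8 kg calcium nitrate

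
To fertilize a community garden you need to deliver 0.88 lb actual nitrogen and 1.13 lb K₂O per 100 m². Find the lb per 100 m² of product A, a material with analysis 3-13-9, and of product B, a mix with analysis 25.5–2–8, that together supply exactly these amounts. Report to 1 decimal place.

Let a = lb of product A, b = lb of product B (per 100 m²).
N: 0.03·a + 0.255·b = 0.88
K₂O: 0.09·a + 0.08·b = 1.13
Solving simultaneously: a = 10.5961, b = 2.20438.

10.6 lb product A, 2.2 lb product B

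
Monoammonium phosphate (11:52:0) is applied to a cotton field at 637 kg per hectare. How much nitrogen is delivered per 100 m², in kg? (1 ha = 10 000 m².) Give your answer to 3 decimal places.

nitrogen per hectare = 637 × 11% = 70.07 kg.
Convert to per 100 m²: 70.07 × 0.01 = 0.7007 kg.

0.701 kg N per hundred sq m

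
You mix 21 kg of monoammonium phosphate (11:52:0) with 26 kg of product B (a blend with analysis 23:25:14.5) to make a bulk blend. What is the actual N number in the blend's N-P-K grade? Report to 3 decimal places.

17.638% N

Total mass = 21 + 26 = 47 kg.
N mass = 11%×21 + 23%×26 = 8.29 kg.
% N = 8.29 / 47 = 17.6383%.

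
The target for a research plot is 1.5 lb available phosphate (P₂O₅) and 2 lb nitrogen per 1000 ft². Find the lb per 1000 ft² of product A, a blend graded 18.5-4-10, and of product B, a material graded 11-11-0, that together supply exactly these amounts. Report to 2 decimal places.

3.45 lb product A, 12.38 lb product B

Per-1000 ft² balance (a = product A, b = product B):
P₂O₅: 0.04·a + 0.11·b = 1.5
N: 0.185·a + 0.11·b = 2
Eliminate a: (row1) − 0.04/0.185·(row2) → 0.0862162·b = 1.06757, so b = 12.3824.
Back-substitute: a = (1.5 − 0.11·12.3824) / 0.04 = 3.44828.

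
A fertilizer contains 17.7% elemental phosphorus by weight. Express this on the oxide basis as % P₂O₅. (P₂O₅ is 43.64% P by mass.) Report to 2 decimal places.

%P₂O₅ = 17.7 / 0.4364 = 40.5591%.

40.56% P₂O₅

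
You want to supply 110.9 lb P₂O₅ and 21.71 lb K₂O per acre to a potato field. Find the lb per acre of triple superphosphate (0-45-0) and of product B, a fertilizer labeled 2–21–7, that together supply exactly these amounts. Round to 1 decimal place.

With a, b = lb per acre of triple superphosphate and product B:
P₂O₅: 0.45·a + 0.21·b = 110.9
K₂O: 0·a + 0.07·b = 21.71
Solving simultaneously: a = 101.711, b = 310.143.

101.7 lb triple superphosphate, 310.1 lb product B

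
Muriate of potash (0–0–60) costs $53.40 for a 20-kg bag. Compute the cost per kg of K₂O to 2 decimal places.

K₂O in bag = 20 × 60% = 12 kg.
Cost per kg K₂O = $53.40 / 12 = $4.4500.

$4.45 per kg K₂O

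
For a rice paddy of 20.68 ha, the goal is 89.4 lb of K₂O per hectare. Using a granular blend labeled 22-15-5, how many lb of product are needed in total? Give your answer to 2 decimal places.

36975.84 lb

Product per hectare = 89.4 / 5% = 1788 lb.
Total product = 1788 × 20.68 = 36975.84 lb.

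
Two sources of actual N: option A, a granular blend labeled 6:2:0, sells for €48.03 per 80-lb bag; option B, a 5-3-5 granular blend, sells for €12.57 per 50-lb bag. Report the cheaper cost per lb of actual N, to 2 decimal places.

option A: N per bag = 80 × 6% = 4.8 lb; cost = 48.03 / 4.8 = €10.0063/lb N.
option B: N per bag = 50 × 5% = 2.5 lb; cost = 12.57 / 2.5 = €5.0280/lb N.
option B is cheaper.

€5.03 per lb N (option B)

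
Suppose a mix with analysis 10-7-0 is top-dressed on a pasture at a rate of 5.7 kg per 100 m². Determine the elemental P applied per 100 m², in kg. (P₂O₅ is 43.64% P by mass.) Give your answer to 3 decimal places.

P₂O₅ per 100 m² = 5.7 × 7% = 0.399 kg.
Elemental P = 0.399 × 0.4364 = 0.174124 kg per 100 m².

0.174 kg P per hundred sq m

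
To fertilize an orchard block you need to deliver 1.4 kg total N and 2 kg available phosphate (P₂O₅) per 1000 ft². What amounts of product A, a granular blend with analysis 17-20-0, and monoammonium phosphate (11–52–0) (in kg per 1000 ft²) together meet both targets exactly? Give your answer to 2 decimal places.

7.65 kg product A, 0.90 kg monoammonium phosphate

Per-1000 ft² balance (a = product A, b = monoammonium phosphate):
N: 0.17·a + 0.11·b = 1.4
P₂O₅: 0.2·a + 0.52·b = 2
Eliminate a: (row1) − 0.17/0.2·(row2) → -0.332·b = -0.3, so b = 0.903614.
Back-substitute: a = (1.4 − 0.11·0.903614) / 0.17 = 7.6506.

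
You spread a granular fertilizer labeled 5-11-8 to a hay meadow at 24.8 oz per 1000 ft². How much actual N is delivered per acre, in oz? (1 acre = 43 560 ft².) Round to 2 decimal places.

nitrogen per 1000 ft² = 24.8 × 5% = 1.24 oz.
Convert to per acre: 1.24 × 43.56 = 54.0144 oz.

54.01 oz N per acre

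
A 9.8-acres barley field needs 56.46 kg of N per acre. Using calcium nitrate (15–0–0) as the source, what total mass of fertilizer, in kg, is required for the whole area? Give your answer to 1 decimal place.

3688.7 kg

Product per acre = 56.46 / 15% = 376.4 kg.
Total product = 376.4 × 9.8 = 3688.72 kg.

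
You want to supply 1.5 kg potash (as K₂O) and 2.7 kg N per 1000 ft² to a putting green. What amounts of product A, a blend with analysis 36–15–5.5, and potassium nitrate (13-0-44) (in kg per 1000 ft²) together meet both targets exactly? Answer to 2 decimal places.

Let a = kg of product A, b = kg of potassium nitrate (per 1000 ft²).
K₂O: 0.055·a + 0.44·b = 1.5
N: 0.36·a + 0.13·b = 2.7
Eliminate b: (row1) − 0.44/0.13·(row2) → -1.16346·a = -7.63846, so a = 6.56529.
Then b = (2.7 − 0.36·6.56529) / 0.13 = 2.58843.

6.57 kg product A, 2.59 kg potassium nitrate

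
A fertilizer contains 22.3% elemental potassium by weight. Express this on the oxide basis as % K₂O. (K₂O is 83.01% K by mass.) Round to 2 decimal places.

%K₂O = 22.3 / 0.8301 = 26.8642%.

26.86% K₂O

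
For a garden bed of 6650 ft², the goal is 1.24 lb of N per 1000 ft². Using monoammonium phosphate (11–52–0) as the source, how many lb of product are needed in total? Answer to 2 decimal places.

Product per 1000 ft² = 1.24 / 11% = 11.2727 lb.
Total product = 11.2727 × 6650 / 1000 = 74.9636 lb.

74.96 lb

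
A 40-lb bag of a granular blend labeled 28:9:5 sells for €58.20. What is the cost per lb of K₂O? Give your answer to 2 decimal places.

€29.10 per lb K₂O

K₂O in bag = 40 × 5% = 2 lb.
Cost per lb K₂O = €58.20 / 2 = €29.1000.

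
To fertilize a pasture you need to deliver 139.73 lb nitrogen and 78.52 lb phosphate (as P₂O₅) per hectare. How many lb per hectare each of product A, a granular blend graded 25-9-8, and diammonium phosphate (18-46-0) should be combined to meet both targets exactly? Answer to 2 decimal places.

Per-hectare balance (a = product A, b = diammonium phosphate):
N: 0.25·a + 0.18·b = 139.73
P₂O₅: 0.09·a + 0.46·b = 78.52
Solving simultaneously: a = 507.512, b = 71.3998.

507.51 lb product A, 71.40 lb diammonium phosphate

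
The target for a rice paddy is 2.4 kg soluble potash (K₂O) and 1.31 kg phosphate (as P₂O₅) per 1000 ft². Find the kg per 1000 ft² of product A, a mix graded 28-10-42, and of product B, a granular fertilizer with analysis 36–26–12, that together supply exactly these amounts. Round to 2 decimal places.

4.80 kg product A, 3.19 kg product B

With a, b = kg per 1000 ft² of product A and product B:
K₂O: 0.42·a + 0.12·b = 2.4
P₂O₅: 0.1·a + 0.26·b = 1.31
Eliminate a: (row1) − 0.42/0.1·(row2) → -0.972·b = -3.102, so b = 3.19136.
Back-substitute: a = (2.4 − 0.12·3.19136) / 0.42 = 4.80247.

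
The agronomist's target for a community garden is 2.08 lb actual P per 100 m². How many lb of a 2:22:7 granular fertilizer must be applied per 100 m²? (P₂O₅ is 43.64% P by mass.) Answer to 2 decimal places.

As P₂O₅: 2.08 / 0.4364 = 4.76627 lb per 100 m².
Product per 100 m² = 4.76627 / 22% = 21.6649 lb.

21.66 lb of product per hundred sq m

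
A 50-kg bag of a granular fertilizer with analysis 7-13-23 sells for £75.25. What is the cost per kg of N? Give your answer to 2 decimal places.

N in bag = 50 × 7% = 3.5 kg.
Cost per kg N = £75.25 / 3.5 = £21.5000.

£21.50 per kg N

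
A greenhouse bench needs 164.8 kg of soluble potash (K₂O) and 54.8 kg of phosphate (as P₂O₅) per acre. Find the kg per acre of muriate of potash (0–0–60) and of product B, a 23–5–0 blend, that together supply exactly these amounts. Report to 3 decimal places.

274.667 kg muriate of potash, 1096.000 kg product B

With a, b = kg per acre of muriate of potash and product B:
K₂O: 0.6·a + 0·b = 164.8
P₂O₅: 0·a + 0.05·b = 54.8
Solving simultaneously: a = 274.6667, b = 1096.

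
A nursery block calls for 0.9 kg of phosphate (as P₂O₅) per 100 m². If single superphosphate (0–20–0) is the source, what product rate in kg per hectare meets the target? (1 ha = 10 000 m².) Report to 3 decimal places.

450.000 kg of product per hectare

Product per 100 m² = 0.9 / 20% = 4.5 kg.
Convert to per hectare: 4.5 × 100 = 450 kg.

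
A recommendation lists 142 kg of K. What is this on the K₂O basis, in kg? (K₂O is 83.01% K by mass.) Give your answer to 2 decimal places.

171.06 kg K₂O

K₂O = 142 / 0.8301 = 171.064 kg.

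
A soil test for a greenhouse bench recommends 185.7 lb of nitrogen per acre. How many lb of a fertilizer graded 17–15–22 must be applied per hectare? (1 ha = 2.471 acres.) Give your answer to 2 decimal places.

2699.20 lb of product per hectare

Product per acre = 185.7 / 17% = 1092.35 lb.
Convert to per hectare: 1092.35 × 2.471 = 2699.204 lb.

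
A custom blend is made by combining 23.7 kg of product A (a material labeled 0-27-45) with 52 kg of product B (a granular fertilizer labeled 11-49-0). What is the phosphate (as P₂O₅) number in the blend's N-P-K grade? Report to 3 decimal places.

Total mass = 23.7 + 52 = 75.7 kg.
P₂O₅ mass = 27%×23.7 + 49%×52 = 31.879 kg.
% P₂O₅ = 31.879 / 75.7 = 42.1123%.

42.112% P₂O₅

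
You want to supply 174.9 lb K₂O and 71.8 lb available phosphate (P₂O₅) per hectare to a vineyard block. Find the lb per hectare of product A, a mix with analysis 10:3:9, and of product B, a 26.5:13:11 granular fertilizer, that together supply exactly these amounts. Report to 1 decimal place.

Let a = lb of product A, b = lb of product B (per hectare).
K₂O: 0.09·a + 0.11·b = 174.9
P₂O₅: 0.03·a + 0.13·b = 71.8
From row1: a = (174.9 − 0.11·b) / 0.09.
Into row2: 0.03·(174.9 − 0.11·b)/0.09 + 0.13·b = 71.8 → b = 144.643, a = 1766.548.

1766.5 lb product A, 144.6 lb product B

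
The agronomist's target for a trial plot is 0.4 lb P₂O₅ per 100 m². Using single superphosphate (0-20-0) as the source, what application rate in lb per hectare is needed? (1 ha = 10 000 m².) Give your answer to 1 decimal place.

Product per 100 m² = 0.4 / 20% = 2 lb.
Convert to per hectare: 2 × 100 = 200 lb.

200.0 lb of product per hectare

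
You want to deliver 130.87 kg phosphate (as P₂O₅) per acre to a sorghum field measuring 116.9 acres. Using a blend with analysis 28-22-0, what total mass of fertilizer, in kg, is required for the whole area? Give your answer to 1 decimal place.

69539.6 kg

Product per acre = 130.87 / 22% = 594.864 kg.
Total product = 594.864 × 116.9 = 69539.56 kg.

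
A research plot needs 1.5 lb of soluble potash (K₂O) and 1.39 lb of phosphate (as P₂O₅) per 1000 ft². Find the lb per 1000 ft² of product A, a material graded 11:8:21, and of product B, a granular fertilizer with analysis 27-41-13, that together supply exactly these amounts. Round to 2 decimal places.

Let a = lb of product A, b = lb of product B (per 1000 ft²).
K₂O: 0.21·a + 0.13·b = 1.5
P₂O₅: 0.08·a + 0.41·b = 1.39
Eliminate b: (row1) − 0.13/0.41·(row2) → 0.184634·a = 1.05927, so a = 5.73712.
Then b = (1.39 − 0.08·5.73712) / 0.41 = 2.27081.

5.74 lb product A, 2.27 lb product B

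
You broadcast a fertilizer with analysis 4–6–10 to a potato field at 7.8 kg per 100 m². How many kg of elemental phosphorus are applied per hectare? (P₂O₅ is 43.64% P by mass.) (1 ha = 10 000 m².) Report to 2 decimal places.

20.42 kg P per hectare

P₂O₅ per 100 m² = 7.8 × 6% = 0.468 kg.
Elemental P = 0.468 × 0.4364 = 0.204235 kg per 100 m².
Convert to per hectare: 0.204235 × 100 = 20.4235 kg.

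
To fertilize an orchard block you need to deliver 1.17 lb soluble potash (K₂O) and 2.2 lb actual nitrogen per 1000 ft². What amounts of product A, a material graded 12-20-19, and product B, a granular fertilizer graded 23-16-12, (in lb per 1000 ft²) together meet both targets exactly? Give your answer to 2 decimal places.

With a, b = lb per 1000 ft² of product A and product B:
K₂O: 0.19·a + 0.12·b = 1.17
N: 0.12·a + 0.23·b = 2.2
Eliminate b: (row1) − 0.12/0.23·(row2) → 0.127391·a = 0.0221739, so a = 0.174061.
Then b = (2.2 − 0.12·0.174061) / 0.23 = 9.4744.

0.17 lb product A, 9.47 lb product B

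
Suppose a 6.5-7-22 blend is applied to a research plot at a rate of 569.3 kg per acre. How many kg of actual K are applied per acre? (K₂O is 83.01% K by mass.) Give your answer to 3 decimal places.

103.967 kg K per acre

K₂O per acre = 569.3 × 22% = 125.246 kg.
Elemental K = 125.246 × 0.8301 = 103.9667 kg per acre.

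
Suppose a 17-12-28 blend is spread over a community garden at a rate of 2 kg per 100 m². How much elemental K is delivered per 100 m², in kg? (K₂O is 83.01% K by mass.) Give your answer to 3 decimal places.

0.465 kg K per hundred sq m

K₂O per 100 m² = 2 × 28% = 0.56 kg.
Elemental K = 0.56 × 0.8301 = 0.464856 kg per 100 m².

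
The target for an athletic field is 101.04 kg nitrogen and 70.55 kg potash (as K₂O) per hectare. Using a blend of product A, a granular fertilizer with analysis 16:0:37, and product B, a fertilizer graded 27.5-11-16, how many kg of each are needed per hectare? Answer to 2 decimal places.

Let a = kg of product A, b = kg of product B (per hectare).
N: 0.16·a + 0.275·b = 101.04
K₂O: 0.37·a + 0.16·b = 70.55
From row1: a = (101.04 − 0.275·b) / 0.16.
Into row2: 0.37·(101.04 − 0.275·b)/0.16 + 0.16·b = 70.55 → b = 342.703, a = 42.47997.

42.48 kg product A, 342.70 kg product B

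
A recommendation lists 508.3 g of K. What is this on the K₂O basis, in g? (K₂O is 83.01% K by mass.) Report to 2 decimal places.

K₂O = 508.3 / 0.8301 = 612.336 g.

612.34 g K₂O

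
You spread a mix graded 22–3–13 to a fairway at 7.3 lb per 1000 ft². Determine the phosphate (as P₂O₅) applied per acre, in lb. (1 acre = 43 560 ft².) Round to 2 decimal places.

P₂O₅ per 1000 ft² = 7.3 × 3% = 0.219 lb.
Convert to per acre: 0.219 × 43.56 = 9.53964 lb.

9.54 lb P₂O₅ per acre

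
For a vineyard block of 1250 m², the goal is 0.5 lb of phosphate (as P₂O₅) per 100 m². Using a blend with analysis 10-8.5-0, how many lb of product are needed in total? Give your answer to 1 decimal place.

Product per 100 m² = 0.5 / 8.5% = 5.88235 lb.
Total product = 5.88235 × 1250 / 100 = 73.5294 lb.

73.5 lb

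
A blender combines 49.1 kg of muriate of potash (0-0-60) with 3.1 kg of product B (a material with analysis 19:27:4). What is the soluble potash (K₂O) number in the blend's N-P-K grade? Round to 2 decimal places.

56.67% K₂O

Total mass = 49.1 + 3.1 = 52.2 kg.
K₂O mass = 60%×49.1 + 4%×3.1 = 29.584 kg.
% K₂O = 29.584 / 52.2 = 56.6743%.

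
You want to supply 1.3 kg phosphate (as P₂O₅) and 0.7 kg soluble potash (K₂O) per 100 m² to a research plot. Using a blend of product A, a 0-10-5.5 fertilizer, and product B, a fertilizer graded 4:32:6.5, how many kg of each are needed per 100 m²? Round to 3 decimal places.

Let a = kg of product A, b = kg of product B (per 100 m²).
P₂O₅: 0.1·a + 0.32·b = 1.3
K₂O: 0.055·a + 0.065·b = 0.7
Solving simultaneously: a = 12.5676, b = 0.135135.

12.568 kg product A, 0.135 kg product B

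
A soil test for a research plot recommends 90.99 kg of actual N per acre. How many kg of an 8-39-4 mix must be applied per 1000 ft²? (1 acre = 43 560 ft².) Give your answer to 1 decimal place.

26.1 kg of product per thousand sq ft

Product per acre = 90.99 / 8% = 1137.38 kg.
Convert to per 1000 ft²: 1137.38 × 0.0229568 = 26.1105 kg.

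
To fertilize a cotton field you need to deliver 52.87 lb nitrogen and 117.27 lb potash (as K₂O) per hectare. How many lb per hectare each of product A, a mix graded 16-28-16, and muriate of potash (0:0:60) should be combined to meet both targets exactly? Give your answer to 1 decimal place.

330.4 lb product A, 107.3 lb muriate of potash

With a, b = lb per hectare of product A and muriate of potash:
N: 0.16·a + 0·b = 52.87
K₂O: 0.16·a + 0.6·b = 117.27
Eliminate a: (row1) − 0.16/0.16·(row2) → -0.6·b = -64.4, so b = 107.333.
Back-substitute: a = (52.87 − 0·107.333) / 0.16 = 330.437.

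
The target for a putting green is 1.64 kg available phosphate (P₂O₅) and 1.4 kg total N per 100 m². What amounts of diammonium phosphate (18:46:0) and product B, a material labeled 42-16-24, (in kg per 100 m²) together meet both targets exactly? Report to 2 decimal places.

2.83 kg diammonium phosphate, 2.12 kg product B

Let a = kg of diammonium phosphate, b = kg of product B (per 100 m²).
P₂O₅: 0.46·a + 0.16·b = 1.64
N: 0.18·a + 0.42·b = 1.4
From row1: a = (1.64 − 0.16·b) / 0.46.
Into row2: 0.18·(1.64 − 0.16·b)/0.46 + 0.42·b = 1.4 → b = 2.12165, a = 2.82725.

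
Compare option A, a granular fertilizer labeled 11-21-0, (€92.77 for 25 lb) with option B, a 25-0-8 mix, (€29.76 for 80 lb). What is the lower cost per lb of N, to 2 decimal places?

option A: N per bag = 25 × 11% = 2.75 lb; cost = 92.77 / 2.75 = €33.7345/lb N.
option B: N per bag = 80 × 25% = 20 lb; cost = 29.76 / 20 = €1.4880/lb N.
option B is cheaper.

€1.49 per lb N (option B)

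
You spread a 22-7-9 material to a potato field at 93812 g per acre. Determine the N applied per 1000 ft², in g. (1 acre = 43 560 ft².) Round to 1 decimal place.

473.8 g N per thousand sq ft

nitrogen per acre = 93812 × 22% = 20638.6 g.
Convert to per 1000 ft²: 20638.6 × 0.0229568 = 473.798 g.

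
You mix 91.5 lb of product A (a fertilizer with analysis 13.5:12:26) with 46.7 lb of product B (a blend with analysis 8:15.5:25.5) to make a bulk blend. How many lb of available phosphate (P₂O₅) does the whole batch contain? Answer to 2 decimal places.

P₂O₅ mass = 12%×91.5 + 15.5%×46.7 = 18.2185 lb.

18.22 lb P₂O₅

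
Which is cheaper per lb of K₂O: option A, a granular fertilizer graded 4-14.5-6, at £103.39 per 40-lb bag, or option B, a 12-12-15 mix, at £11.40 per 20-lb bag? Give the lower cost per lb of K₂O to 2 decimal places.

option A: K₂O per bag = 40 × 6% = 2.4 lb; cost = 103.39 / 2.4 = £43.0792/lb K₂O.
option B: K₂O per bag = 20 × 15% = 3 lb; cost = 11.40 / 3 = £3.8000/lb K₂O.
option B is cheaper.

£3.80 per lb K₂O (option B)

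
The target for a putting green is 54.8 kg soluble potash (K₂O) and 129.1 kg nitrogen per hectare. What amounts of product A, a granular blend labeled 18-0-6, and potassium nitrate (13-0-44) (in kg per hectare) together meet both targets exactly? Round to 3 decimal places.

Per-hectare balance (a = product A, b = potassium nitrate):
K₂O: 0.06·a + 0.44·b = 54.8
N: 0.18·a + 0.13·b = 129.1
Eliminate a: (row1) − 0.06/0.18·(row2) → 0.396667·b = 11.7667, so b = 29.6639.
Back-substitute: a = (54.8 − 0.44·29.6639) / 0.06 = 695.7983.

695.798 kg product A, 29.664 kg potassium nitrate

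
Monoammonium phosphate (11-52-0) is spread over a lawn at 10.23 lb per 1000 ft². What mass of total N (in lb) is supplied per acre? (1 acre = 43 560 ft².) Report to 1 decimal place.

49.0 lb N per acre

nitrogen per 1000 ft² = 10.23 × 11% = 1.1253 lb.
Convert to per acre: 1.1253 × 43.56 = 49.0181 lb.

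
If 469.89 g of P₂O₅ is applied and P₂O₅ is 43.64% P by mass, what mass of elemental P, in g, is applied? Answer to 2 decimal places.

P = 469.89 × 0.4364 = 205.059996 g.

205.06 g P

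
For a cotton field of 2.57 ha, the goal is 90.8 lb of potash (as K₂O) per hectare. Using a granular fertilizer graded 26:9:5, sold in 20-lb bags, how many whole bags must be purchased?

234 bags

Product per hectare = 90.8 / 5% = 1816 lb.
Total product = 1816 × 2.57 = 4667.12 lb.
Bags = ⌈4667.12 / 20⌉ = 234.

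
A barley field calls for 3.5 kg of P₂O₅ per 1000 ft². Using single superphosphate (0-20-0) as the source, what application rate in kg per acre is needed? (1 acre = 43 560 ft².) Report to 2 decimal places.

Product per 1000 ft² = 3.5 / 20% = 17.5 kg.
Convert to per acre: 17.5 × 43.56 = 762.3 kg.

762.30 kg of product per acre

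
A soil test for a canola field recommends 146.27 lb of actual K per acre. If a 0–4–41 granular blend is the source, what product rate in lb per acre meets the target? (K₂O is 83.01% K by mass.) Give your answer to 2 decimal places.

As K₂O: 146.27 / 0.8301 = 176.208 lb per acre.
Product per acre = 176.208 / 41% = 429.7748 lb.

429.77 lb of product per acre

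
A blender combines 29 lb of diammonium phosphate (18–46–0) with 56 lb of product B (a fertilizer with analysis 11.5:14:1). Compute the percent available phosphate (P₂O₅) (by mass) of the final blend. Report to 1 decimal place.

Total mass = 29 + 56 = 85 lb.
P₂O₅ mass = 46%×29 + 14%×56 = 21.18 lb.
% P₂O₅ = 21.18 / 85 = 24.9176%.

24.9% P₂O₅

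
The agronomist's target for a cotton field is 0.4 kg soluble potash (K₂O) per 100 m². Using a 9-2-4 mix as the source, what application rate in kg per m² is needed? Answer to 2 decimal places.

Product per 100 m² = 0.4 / 4% = 10 kg.
Convert to per m²: 10 × 0.01 = 0.1 kg.

0.10 kg of product per sq m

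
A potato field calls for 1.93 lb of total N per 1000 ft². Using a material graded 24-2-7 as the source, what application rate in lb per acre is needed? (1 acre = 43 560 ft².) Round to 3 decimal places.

Product per 1000 ft² = 1.93 / 24% = 8.04167 lb.
Convert to per acre: 8.04167 × 43.56 = 350.295 lb.

350.295 lb of product per acre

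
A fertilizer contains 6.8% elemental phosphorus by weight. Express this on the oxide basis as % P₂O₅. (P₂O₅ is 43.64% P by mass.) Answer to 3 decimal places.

%P₂O₅ = 6.8 / 0.4364 = 15.58203%.

15.582% P₂O₅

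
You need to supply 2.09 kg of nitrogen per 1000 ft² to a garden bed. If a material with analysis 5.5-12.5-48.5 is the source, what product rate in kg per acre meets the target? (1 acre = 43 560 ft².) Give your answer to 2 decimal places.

Product per 1000 ft² = 2.09 / 5.5% = 38 kg.
Convert to per acre: 38 × 43.56 = 1655.28 kg.

1655.28 kg of product per acre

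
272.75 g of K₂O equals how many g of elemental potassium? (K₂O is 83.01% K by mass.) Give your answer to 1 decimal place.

226.4 g K

K = 272.75 × 0.8301 = 226.41 g.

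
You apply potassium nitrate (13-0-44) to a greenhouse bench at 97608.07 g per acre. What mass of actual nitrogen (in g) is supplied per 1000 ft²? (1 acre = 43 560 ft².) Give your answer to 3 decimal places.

291.300 g N per thousand sq ft

nitrogen per acre = 97608.07 × 13% = 12689 g.
Convert to per 1000 ft²: 12689 × 0.0229568 = 291.30048 g.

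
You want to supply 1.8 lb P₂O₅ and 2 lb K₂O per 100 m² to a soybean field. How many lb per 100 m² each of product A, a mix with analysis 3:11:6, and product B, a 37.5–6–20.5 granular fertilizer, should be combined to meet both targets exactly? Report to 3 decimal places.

Per-100 m² balance (a = product A, b = product B):
P₂O₅: 0.11·a + 0.06·b = 1.8
K₂O: 0.06·a + 0.205·b = 2
From row1: a = (1.8 − 0.06·b) / 0.11.
Into row2: 0.06·(1.8 − 0.06·b)/0.11 + 0.205·b = 2 → b = 5.91029, a = 13.1398.

13.140 lb product A, 5.910 lb product B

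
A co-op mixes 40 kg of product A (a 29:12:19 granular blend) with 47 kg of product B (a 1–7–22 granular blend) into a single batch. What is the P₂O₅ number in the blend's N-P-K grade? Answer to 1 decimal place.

Total mass = 40 + 47 = 87 kg.
P₂O₅ mass = 12%×40 + 7%×47 = 8.09 kg.
% P₂O₅ = 8.09 / 87 = 9.29885%.

9.3% P₂O₅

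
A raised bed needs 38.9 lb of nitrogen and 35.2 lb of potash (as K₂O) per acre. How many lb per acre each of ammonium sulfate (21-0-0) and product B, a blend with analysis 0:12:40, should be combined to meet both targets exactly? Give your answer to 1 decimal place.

Let a = lb of ammonium sulfate, b = lb of product B (per acre).
N: 0.21·a + 0·b = 38.9
K₂O: 0·a + 0.4·b = 35.2
Solving simultaneously: a = 185.238, b = 88.

185.2 lb ammonium sulfate, 88.0 lb product B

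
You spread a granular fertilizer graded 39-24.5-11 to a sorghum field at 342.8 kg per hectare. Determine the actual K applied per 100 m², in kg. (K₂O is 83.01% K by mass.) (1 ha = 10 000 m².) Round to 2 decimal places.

0.31 kg K per hundred sq m

K₂O per hectare = 342.8 × 11% = 37.708 kg.
Elemental K = 37.708 × 0.8301 = 31.3014 kg per hectare.
Convert to per 100 m²: 31.3014 × 0.01 = 0.313014 kg.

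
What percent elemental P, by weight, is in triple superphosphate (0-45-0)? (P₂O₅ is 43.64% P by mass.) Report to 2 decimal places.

19.64% P

%P = 45 × 0.4364 = 19.638%.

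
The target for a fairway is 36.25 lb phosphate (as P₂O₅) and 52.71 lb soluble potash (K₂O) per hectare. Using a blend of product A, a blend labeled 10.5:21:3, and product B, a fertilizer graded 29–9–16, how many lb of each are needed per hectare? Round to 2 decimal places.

Let a = lb of product A, b = lb of product B (per hectare).
P₂O₅: 0.21·a + 0.09·b = 36.25
K₂O: 0.03·a + 0.16·b = 52.71
Solving simultaneously: a = 34.178, b = 323.029.

34.18 lb product A, 323.03 lb product B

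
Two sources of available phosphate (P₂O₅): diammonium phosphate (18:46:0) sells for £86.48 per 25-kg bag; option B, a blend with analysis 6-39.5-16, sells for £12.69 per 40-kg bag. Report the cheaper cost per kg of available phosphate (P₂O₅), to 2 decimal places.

£0.80 per kg P₂O₅ (option B)

diammonium phosphate: P₂O₅ per bag = 25 × 46% = 11.5 kg; cost = 86.48 / 11.5 = £7.5200/kg P₂O₅.
option B: P₂O₅ per bag = 40 × 39.5% = 15.8 kg; cost = 12.69 / 15.8 = £0.8032/kg P₂O₅.
option B is cheaper.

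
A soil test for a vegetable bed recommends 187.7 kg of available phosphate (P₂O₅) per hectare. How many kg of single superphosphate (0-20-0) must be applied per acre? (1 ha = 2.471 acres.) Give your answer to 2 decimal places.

379.81 kg of product per acre

Product per hectare = 187.7 / 20% = 938.5 kg.
Convert to per acre: 938.5 × 0.404694 = 379.806 kg.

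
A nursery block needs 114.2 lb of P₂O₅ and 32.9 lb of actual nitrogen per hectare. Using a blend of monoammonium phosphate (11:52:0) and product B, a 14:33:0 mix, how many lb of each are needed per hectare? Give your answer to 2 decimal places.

140.58 lb monoammonium phosphate, 124.55 lb product B

Let a = lb of monoammonium phosphate, b = lb of product B (per hectare).
P₂O₅: 0.52·a + 0.33·b = 114.2
N: 0.11·a + 0.14·b = 32.9
Eliminate b: (row1) − 0.33/0.14·(row2) → 0.260714·a = 36.65, so a = 140.575.
Then b = (32.9 − 0.11·140.575) / 0.14 = 124.548.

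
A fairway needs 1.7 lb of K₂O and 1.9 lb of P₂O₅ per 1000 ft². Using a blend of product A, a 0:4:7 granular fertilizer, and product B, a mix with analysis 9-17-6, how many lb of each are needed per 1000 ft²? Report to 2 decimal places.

With a, b = lb per 1000 ft² of product A and product B:
K₂O: 0.07·a + 0.06·b = 1.7
P₂O₅: 0.04·a + 0.17·b = 1.9
From row1: a = (1.7 − 0.06·b) / 0.07.
Into row2: 0.04·(1.7 − 0.06·b)/0.07 + 0.17·b = 1.9 → b = 6.84211, a = 18.4211.

18.42 lb product A, 6.84 lb product B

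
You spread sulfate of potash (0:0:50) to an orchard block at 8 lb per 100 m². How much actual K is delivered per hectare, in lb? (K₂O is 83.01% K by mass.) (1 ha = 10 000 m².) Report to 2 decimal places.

332.04 lb K per hectare

K₂O per 100 m² = 8 × 50% = 4 lb.
Elemental K = 4 × 0.8301 = 3.3204 lb per 100 m².
Convert to per hectare: 3.3204 × 100 = 332.04 lb.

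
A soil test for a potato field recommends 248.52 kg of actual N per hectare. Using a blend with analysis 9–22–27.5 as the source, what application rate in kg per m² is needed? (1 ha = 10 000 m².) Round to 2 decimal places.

Product per hectare = 248.52 / 9% = 2761.33 kg.
Convert to per m²: 2761.33 × 0.0001 = 0.276133 kg.

0.28 kg of product per sq m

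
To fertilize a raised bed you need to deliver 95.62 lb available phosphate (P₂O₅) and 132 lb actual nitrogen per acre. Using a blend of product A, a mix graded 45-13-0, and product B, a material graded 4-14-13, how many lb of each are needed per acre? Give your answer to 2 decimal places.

Let a = lb of product A, b = lb of product B (per acre).
P₂O₅: 0.13·a + 0.14·b = 95.62
N: 0.45·a + 0.04·b = 132
From row1: a = (95.62 − 0.14·b) / 0.13.
Into row2: 0.45·(95.62 − 0.14·b)/0.13 + 0.04·b = 132 → b = 447.561, a = 253.5502.

253.55 lb product A, 447.56 lb product B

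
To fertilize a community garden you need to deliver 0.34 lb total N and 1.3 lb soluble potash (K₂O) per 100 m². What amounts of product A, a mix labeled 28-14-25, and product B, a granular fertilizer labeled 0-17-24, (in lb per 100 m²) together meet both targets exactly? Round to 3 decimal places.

With a, b = lb per 100 m² of product A and product B:
N: 0.28·a + 0·b = 0.34
K₂O: 0.25·a + 0.24·b = 1.3
Eliminate a: (row1) − 0.28/0.25·(row2) → -0.2688·b = -1.116, so b = 4.15179.
Back-substitute: a = (0.34 − 0·4.15179) / 0.28 = 1.21429.

1.214 lb product A, 4.152 lb product B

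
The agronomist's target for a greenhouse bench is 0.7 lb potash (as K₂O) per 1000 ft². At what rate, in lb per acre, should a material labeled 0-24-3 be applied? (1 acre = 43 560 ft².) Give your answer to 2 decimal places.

Product per 1000 ft² = 0.7 / 3% = 23.3333 lb.
Convert to per acre: 23.3333 × 43.56 = 1016.4 lb.

1016.40 lb of product per acre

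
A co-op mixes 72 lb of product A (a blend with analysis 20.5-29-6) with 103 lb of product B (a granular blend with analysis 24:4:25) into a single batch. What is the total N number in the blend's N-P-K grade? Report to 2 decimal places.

22.56% N

Total mass = 72 + 103 = 175 lb.
N mass = 20.5%×72 + 24%×103 = 39.48 lb.
% N = 39.48 / 175 = 22.56%.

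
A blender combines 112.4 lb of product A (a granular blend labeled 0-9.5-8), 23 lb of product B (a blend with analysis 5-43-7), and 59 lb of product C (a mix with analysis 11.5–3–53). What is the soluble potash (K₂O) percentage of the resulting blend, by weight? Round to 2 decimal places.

Total mass = 112.4 + 23 + 59 = 194.4 lb.
K₂O mass = 8%×112.4 + 7%×23 + 53%×59 = 41.872 lb.
% K₂O = 41.872 / 194.4 = 21.5391%.

21.54% K₂O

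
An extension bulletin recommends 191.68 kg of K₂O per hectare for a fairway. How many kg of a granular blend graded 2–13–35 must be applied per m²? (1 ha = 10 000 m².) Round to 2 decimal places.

Product per hectare = 191.68 / 35% = 547.657 kg.
Convert to per m²: 547.657 × 0.0001 = 0.0547657 kg.

0.05 kg of product per sq m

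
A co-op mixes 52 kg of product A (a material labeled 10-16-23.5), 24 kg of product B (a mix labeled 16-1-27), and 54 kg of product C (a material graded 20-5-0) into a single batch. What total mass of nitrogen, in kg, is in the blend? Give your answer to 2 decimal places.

N mass = 10%×52 + 16%×24 + 20%×54 = 19.84 kg.

19.84 kg N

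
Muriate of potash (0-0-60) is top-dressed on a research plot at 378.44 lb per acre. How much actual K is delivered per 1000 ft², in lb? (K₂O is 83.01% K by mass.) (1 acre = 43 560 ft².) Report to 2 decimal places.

K₂O per acre = 378.44 × 60% = 227.064 lb.
Elemental K = 227.064 × 0.8301 = 188.486 lb per acre.
Convert to per 1000 ft²: 188.486 × 0.0229568 = 4.32704 lb.

4.33 lb K per thousand sq ft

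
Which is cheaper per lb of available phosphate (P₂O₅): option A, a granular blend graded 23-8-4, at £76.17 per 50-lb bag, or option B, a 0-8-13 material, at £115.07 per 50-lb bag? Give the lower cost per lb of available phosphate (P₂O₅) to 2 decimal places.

£19.04 per lb P₂O₅ (option A)

option A: P₂O₅ per bag = 50 × 8% = 4 lb; cost = 76.17 / 4 = £19.0425/lb P₂O₅.
option B: P₂O₅ per bag = 50 × 8% = 4 lb; cost = 115.07 / 4 = £28.7675/lb P₂O₅.
option A is cheaper.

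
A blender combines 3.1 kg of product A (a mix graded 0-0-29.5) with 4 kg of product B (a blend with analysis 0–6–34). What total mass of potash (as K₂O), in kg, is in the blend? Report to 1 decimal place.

2.3 kg K₂O

K₂O mass = 29.5%×3.1 + 34%×4 = 2.2745 kg.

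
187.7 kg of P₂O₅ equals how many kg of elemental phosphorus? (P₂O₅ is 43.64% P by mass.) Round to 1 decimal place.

P = 187.7 × 0.4364 = 81.9123 kg.

81.9 kg P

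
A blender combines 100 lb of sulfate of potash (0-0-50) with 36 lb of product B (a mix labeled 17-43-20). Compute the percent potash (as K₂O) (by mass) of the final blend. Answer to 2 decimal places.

42.06% K₂O

Total mass = 100 + 36 = 136 lb.
K₂O mass = 50%×100 + 20%×36 = 57.2 lb.
% K₂O = 57.2 / 136 = 42.0588%.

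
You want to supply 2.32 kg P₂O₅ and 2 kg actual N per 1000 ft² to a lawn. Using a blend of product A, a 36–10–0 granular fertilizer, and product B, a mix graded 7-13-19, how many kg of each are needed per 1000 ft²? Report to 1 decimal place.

With a, b = kg per 1000 ft² of product A and product B:
P₂O₅: 0.1·a + 0.13·b = 2.32
N: 0.36·a + 0.07·b = 2
From row1: a = (2.32 − 0.13·b) / 0.1.
Into row2: 0.36·(2.32 − 0.13·b)/0.1 + 0.07·b = 2 → b = 15.9598, a = 2.45226.

2.5 kg product A, 16.0 kg product B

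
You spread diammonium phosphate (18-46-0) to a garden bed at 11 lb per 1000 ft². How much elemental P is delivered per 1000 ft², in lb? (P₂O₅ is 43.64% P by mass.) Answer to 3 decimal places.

2.208 lb P per thousand sq ft

P₂O₅ per 1000 ft² = 11 × 46% = 5.06 lb.
Elemental P = 5.06 × 0.4364 = 2.20818 lb per 1000 ft².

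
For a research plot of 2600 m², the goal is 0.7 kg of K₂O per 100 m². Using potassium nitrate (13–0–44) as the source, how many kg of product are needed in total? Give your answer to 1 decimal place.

Product per 100 m² = 0.7 / 44% = 1.59091 kg.
Total product = 1.59091 × 2600 / 100 = 41.3636 kg.

41.4 kg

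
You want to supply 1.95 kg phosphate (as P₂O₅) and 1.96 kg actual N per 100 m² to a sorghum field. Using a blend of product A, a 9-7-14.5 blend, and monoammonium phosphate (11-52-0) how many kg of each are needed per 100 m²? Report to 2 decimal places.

20.58 kg product A, 0.98 kg monoammonium phosphate

With a, b = kg per 100 m² of product A and monoammonium phosphate:
P₂O₅: 0.07·a + 0.52·b = 1.95
N: 0.09·a + 0.11·b = 1.96
Solving simultaneously: a = 20.5806, b = 0.97954.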